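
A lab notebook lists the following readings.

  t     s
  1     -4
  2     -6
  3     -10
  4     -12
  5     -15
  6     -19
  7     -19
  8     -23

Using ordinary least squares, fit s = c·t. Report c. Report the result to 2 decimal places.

Forming XᵀX = [[204]] and Xᵀs = [-600]ᵀ gives XᵀX·[c]ᵀ = Xᵀs.
c = (-600)/204 = -2.94118.

c = -2.94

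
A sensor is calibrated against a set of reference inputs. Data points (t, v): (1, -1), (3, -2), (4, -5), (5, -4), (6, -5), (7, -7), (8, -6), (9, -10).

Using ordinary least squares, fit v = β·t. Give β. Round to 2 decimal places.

From the data, Σt·t = 281.
For Mᵀv: Σt·v = -264.
Normal equations: [[281]]·[β]ᵀ = [-264]ᵀ.
Hence β = -264 / 281 ≈ -0.939502.

β = -0.94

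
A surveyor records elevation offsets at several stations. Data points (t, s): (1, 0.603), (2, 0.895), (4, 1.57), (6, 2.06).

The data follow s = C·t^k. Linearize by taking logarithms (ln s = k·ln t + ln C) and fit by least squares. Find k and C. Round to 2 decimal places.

k = 0.70, C = 0.58

Let Y = ln s. Fitting Y = k·ln t + ln C by least squares:
Σln t = 3.8712, Σ(ln t)² = 5.6127, Σln s = 0.5570, Σln t·ln s = 1.8433.
Equations: 5.6127·k + 3.8712·ln C = 1.8433;  3.8712·k + 4·ln C = 0.5570.
Solving (det = 7.4645): k = 0.69892, ln C = -0.53716, so C = exp(-0.53716) = 0.58440.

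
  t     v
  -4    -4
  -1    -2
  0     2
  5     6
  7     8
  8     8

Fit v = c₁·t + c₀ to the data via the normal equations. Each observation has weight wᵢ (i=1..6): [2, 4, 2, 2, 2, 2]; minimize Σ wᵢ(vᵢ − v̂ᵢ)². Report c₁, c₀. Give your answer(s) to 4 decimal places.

c₁ = 1.0781, c₀ = 0.1295

The normal system XᵀWX·[c₁, c₀]ᵀ = XᵀWv is [[312, 28]; [28, 14]]·[c₁, c₀]ᵀ = [340, 32]ᵀ.
Eliminating c₀: 14·(row 1) − 28·(row 2) gives 3584·c₁ = 14·340 − 28·32 = 3864, so c₁ = 69/64.
Then c₀ = (32 − 28·(69/64))/14 = 29/224.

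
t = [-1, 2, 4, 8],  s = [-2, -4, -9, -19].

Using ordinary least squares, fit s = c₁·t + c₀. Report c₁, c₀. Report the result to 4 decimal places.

c₁ = -1.9532, c₀ = -2.1520

Normal-equation sums: Σt·t = 85, Σt = 13, Σ1 = 4.
And Σt·s = -194, Σs = -34.
det = 85·4 − 13² = 171.
c₁ = ((-194)·4 − 13·(-34))/171 = -334/171; c₀ = (85·(-34) − 13·(-194))/171 = -368/171.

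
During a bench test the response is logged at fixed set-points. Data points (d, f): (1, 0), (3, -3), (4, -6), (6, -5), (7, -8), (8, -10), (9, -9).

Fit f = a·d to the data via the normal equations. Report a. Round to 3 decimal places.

a = -1.094

Sums needed: Σd·d = 256.
And Σd·f = -280.
Normal equations: [[256]]·[a]ᵀ = [-280]ᵀ.
a = (-280)/256 = -1.09375.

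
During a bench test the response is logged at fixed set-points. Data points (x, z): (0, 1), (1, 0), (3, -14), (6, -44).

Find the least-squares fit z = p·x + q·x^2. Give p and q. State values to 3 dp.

Normal-equation sums: Σx·x = 46, Σx·x^2 = 244, Σx^2·x^2 = 1378.
For Aᵀz: Σx·z = -306, Σx^2·z = -1710.
Normal equations: [[46, 244]; [244, 1378]]·[p, q]ᵀ = [-306, -1710]ᵀ.
det = 46·1378 − 244² = 3852.
p = ((-306)·1378 − 244·(-1710))/3852 = -123/107; q = (46·(-1710) − 244·(-306))/3852 = -111/107.

p = -1.150, q = -1.037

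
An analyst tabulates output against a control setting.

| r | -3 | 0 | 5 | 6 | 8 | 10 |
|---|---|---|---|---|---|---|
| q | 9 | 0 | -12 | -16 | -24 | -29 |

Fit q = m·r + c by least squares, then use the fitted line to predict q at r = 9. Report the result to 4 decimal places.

q̂ = -25.5769

The normal system AᵀA·[m, c]ᵀ = Aᵀq is [[234, 26]; [26, 6]]·[m, c]ᵀ = [-665, -72]ᵀ.
Eliminating c: 6·(row 1) − 26·(row 2) gives 728·m = 6·(-665) − 26·(-72) = -2118, so m = -1059/364.
Then c = ((-72) − 26·(-1059/364))/6 = 17/28.
At r = 9: q̂ = (-1059/364)·(9) + (17/28)·(1) = -665/26.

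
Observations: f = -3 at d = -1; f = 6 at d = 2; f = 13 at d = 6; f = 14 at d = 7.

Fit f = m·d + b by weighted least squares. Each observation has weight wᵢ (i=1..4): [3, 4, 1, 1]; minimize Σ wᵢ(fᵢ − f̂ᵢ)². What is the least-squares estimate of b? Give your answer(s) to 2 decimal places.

Entries of MᵀWM: Σwᵢ·d·d = 104, Σwᵢ·d = 18, Σwᵢ·1 = 9.
And Σwᵢ·d·f = 233, Σwᵢ·f = 42.
Normal equations: [[104, 18]; [18, 9]]·[m, b]ᵀ = [233, 42]ᵀ.
det = 104·9 − 18² = 612.
m = (233·9 − 18·42)/612 = 149/68; b = (104·42 − 18·233)/612 = 29/102.

b = 0.28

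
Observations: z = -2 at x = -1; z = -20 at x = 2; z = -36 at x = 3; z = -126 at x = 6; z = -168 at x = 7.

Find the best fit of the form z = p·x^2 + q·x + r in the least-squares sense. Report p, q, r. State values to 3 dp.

p = -3.013, q = -2.641, r = -1.774

From the data, Σx^2·x^2 = 3795, Σx^2·x = 593, Σx^2 = 99, Σx·x = 99, Σx = 17, Σ1 = 5.
Right-hand side: Σx^2·z = -13174, Σx·z = -2078, Σz = -352.
Normal equations: [[3795, 593, 99]; [593, 99, 17]; [99, 17, 5]]·[p, q, r]ᵀ = [-13174, -2078, -352]ᵀ.
Inverting the 3×3 Gram matrix, [p, q, r]ᵀ = [-18551/6158, -16261/6158, -5463/3079]ᵀ.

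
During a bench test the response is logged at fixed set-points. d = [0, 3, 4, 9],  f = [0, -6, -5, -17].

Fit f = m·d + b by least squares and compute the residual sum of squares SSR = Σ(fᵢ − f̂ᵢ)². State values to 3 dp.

SSR = 5.405

Entries of AᵀA: Σd·d = 106, Σd = 16, Σ1 = 4.
Moment sums: Σd·f = -191, Σf = -28.
Normal equations: [[106, 16]; [16, 4]]·[m, b]ᵀ = [-191, -28]ᵀ.
Determinant 106·4 − 16² = 168.
m = ((-191)·4 − 16·(-28))/168 = -79/42; b = (106·(-28) − 16·(-191))/168 = 11/21.
Residuals: -11/21, -37/42, 2, -25/42; SSR = 227/42.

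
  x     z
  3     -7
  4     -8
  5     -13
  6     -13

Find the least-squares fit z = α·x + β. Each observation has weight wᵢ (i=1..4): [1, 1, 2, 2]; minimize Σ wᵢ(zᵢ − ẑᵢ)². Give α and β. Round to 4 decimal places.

α = -2.2195, β = -0.4390

From the data, Σwᵢ·x·x = 147, Σwᵢ·x = 29, Σwᵢ·1 = 6.
Moment sums: Σwᵢ·x·z = -339, Σwᵢ·z = -67.
det = 147·6 − 29² = 41.
α = ((-339)·6 − 29·(-67))/41 = -91/41; β = (147·(-67) − 29·(-339))/41 = -18/41.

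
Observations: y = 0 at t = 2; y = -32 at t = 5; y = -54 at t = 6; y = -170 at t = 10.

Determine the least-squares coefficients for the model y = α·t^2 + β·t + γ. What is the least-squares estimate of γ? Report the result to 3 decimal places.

Compute the Gram sums: Σt^2·t^2 = 11937, Σt^2·t = 1349, Σt^2 = 165, Σt·t = 165, Σt = 23, Σ1 = 4.
And Σt^2·y = -19744, Σt·y = -2184, Σy = -256.
Row-reducing yields α = -7899/3916, β = 11401/3916, γ = 4827/1958.

γ = 2.465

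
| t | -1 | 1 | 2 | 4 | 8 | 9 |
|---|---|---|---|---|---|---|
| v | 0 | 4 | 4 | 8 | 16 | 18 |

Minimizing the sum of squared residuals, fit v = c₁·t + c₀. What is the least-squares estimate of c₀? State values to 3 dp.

From the data, Σt·t = 167, Σt = 23, Σ1 = 6.
Right-hand side: Σt·v = 334, Σv = 50.
Normal equations: [[167, 23]; [23, 6]]·[c₁, c₀]ᵀ = [334, 50]ᵀ.
Eliminating c₀: 6·(row 1) − 23·(row 2) gives 473·c₁ = 6·334 − 23·50 = 854, so c₁ = 854/473.
Then c₀ = (50 − 23·(854/473))/6 = 668/473.

c₀ = 1.412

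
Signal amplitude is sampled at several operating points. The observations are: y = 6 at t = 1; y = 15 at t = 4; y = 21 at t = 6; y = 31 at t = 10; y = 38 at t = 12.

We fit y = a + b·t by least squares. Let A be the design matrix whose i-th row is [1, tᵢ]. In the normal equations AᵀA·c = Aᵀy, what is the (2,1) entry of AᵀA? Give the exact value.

33

Row 2 ↔ basis t, column 1 ↔ basis 1, so (AᵀA)_{2,1} = Σᵢ t = (1)·(1) + (4)·(1) + (6)·(1) + (10)·(1) + (12)·(1) = 33.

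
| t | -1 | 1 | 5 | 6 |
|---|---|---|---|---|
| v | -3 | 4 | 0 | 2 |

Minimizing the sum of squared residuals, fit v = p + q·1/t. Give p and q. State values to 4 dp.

p = 0.4319, q = 3.4699

Setting ∂/∂p … = 0 gives: 4·p + (11/30)·q = 3;  (11/30)·p + (1861/900)·q = 22/3.
Δ = 4·(1861/900) − (11/30)² = 2441/300.
p = (3·(1861/900) − (11/30)·(22/3))/(2441/300) = 3163/7323; q = (4·(22/3) − (11/30)·3)/(2441/300) = 8470/2441.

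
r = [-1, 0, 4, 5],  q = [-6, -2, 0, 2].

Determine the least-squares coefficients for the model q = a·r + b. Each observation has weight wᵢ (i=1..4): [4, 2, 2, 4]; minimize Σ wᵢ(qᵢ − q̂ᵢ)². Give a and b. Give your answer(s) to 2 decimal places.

a = 1.18, b = -4.03

The normal equations are: 136·a + 24·b = 64;  24·a + 12·b = -20.
Eliminating b: 12·(row 1) − 24·(row 2) gives 1056·a = 12·64 − 24·(-20) = 1248, so a = 13/11.
Then b = ((-20) − 24·(13/11))/12 = -133/33.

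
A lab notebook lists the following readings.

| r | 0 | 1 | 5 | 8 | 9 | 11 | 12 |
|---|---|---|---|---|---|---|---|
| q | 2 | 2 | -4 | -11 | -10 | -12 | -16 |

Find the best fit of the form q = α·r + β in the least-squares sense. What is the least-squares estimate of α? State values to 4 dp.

Compute the Gram sums: Σr·r = 436, Σr = 46, Σ1 = 7.
Right-hand side: Σr·q = -520, Σq = -49.
Δ = 436·7 − 46² = 936.
α = ((-520)·7 − 46·(-49))/936 = -77/52; β = (436·(-49) − 46·(-520))/936 = 71/26.

α = -1.4808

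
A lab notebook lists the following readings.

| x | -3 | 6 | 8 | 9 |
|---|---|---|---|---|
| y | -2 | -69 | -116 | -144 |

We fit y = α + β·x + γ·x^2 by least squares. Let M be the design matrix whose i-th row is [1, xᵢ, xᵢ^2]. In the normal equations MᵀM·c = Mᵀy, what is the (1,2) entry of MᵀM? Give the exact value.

20

Row 1 ↔ basis 1, column 2 ↔ basis x, so (MᵀM)_{1,2} = Σᵢ x = (1)·(-3) + (1)·(6) + (1)·(8) + (1)·(9) = 20.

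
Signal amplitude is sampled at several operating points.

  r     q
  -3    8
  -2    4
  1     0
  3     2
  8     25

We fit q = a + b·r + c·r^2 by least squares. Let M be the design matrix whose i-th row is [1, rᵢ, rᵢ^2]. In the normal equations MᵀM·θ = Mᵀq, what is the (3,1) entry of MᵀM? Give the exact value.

87

Row 3 ↔ basis r^2, column 1 ↔ basis 1, so (MᵀM)_{3,1} = Σᵢ r^2 = (9)·(1) + (4)·(1) + (1)·(1) + (9)·(1) + (64)·(1) = 87.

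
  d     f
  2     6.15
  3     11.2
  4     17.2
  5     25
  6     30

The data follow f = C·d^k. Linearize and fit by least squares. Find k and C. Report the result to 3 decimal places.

k = 1.472, C = 2.230

Taking logs, ln f = k·ln d + ln C, so regress ln f on ln d.
Σln d = 6.5793, Σ(ln d)² = 9.4099, Σln f = 13.6973, Σln d·ln f = 19.1318.
Equations: 9.4099·k + 6.5793·ln C = 19.1318;  6.5793·k + 5·ln C = 13.6973.
Slope k = (n·Σln d·ln f − Σln d·Σln f)/(n·Σ(ln d)² − (Σln d)²) = (5·19.1318 − 6.5793·13.6973)/3.7630 = 1.47244; ln C = (Σln f − k·Σln d)/n = 0.80196, so C = exp(0.80196) = 2.22991.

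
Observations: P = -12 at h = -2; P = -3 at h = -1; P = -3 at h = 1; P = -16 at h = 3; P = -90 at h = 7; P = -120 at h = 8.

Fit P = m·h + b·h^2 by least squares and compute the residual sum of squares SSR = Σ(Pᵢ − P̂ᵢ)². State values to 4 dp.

The normal system XᵀX·[m, b]ᵀ = XᵀP is [[128, 874]; [874, 6596]]·[m, b]ᵀ = [-1614, -12288]ᵀ.
det = 128·6596 − 874² = 80412.
m = ((-1614)·6596 − 874·(-12288))/80412 = 7814/6701; b = (128·(-12288) − 874·(-1614))/80412 = -13519/6701.
Residuals: -10708/6701, 1230/6701, -14398/6701, -8987/6701, 4643/6701, -1416/6701; SSR = 63842/6701.

SSR = 9.5272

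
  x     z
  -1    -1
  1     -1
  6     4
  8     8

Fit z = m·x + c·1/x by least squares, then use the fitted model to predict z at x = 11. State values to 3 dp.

Entries of MᵀM: Σx·x = 102, Σx·1/x = 4, Σ1/x·1/x = 1177/576.
For Mᵀz: Σx·z = 88, Σ1/x·z = 5/3.
So MᵀM·[m, c]ᵀ = Mᵀz: [[102, 4]; [4, 1177/576]]·[m, c]ᵀ = [88, 5/3]ᵀ.
Determinant 102·(1177/576) − 4² = 18473/96.
m = (88·(1177/576) − 4·(5/3))/(18473/96) = 548/609; c = (102·(5/3) − 4·88)/(18473/96) = -192/203.
At x = 11: ẑ = (548/609)·(11) + (-192/203)·(1/11) = 65732/6699.

ẑ = 9.812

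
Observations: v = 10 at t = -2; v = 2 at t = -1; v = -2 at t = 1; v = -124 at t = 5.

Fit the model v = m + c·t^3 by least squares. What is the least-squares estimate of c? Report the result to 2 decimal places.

Setting ∂/∂m … = 0 gives: 4·m + 117·c = -114;  117·m + 15691·c = -15584.
det = 4·15691 − 117² = 49075.
m = ((-114)·15691 − 117·(-15584))/49075 = 2658/3775; c = (4·(-15584) − 117·(-114))/49075 = -48998/49075.

c = -1.00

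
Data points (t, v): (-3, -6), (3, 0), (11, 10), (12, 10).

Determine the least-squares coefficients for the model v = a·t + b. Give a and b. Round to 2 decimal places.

MᵀM·[a, b]ᵀ = Mᵀv reads: 283·a + 23·b = 248;  23·a + 4·b = 14.
(Σt·t = 283, Σt = 23, Σ1 = 4, Σt·v = 248, Σv = 14.)
Eliminating b: 4·(row 1) − 23·(row 2) gives 603·a = 4·248 − 23·14 = 670, so a = 10/9.
Then b = (14 − 23·(10/9))/4 = -26/9.

a = 1.11, b = -2.89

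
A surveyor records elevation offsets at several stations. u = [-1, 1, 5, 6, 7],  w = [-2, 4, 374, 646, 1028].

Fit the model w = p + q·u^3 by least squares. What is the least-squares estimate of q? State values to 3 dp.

Normal-equation sums: Σ1 = 5, Σu^3 = 684, Σu^3·u^3 = 179932.
And Σw = 2050, Σu^3·w = 538896.
Normal equations: [[5, 684]; [684, 179932]]·[p, q]ᵀ = [2050, 538896]ᵀ.
Determinant 5·179932 − 684² = 431804.
p = (2050·179932 − 684·538896)/431804 = 63934/107951; q = (5·538896 − 684·2050)/431804 = 323070/107951.

q = 2.993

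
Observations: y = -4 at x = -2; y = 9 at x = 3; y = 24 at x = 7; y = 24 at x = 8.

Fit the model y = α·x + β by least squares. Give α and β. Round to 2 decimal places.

The normal system AᵀA·[α, β]ᵀ = Aᵀy is [[126, 16]; [16, 4]]·[α, β]ᵀ = [395, 53]ᵀ.
det = 126·4 − 16² = 248.
α = (395·4 − 16·53)/248 = 183/62; β = (126·53 − 16·395)/248 = 179/124.

α = 2.95, β = 1.44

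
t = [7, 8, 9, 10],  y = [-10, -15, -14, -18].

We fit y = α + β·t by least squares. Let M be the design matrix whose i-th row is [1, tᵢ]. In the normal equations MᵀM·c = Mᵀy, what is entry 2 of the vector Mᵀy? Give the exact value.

Entry 2 ↔ basis t, so (Mᵀy)_{2} = Σᵢ (t)·yᵢ = (7)·(-10) + (8)·(-15) + (9)·(-14) + (10)·(-18) = -496.

-496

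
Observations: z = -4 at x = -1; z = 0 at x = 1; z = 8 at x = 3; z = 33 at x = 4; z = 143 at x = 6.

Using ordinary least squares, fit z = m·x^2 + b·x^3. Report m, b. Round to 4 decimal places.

m = -1.9551, b = 0.9887

With design matrix A, AᵀA = [[1635, 9043]; [9043, 51483]] and Aᵀz = [5744, 33220]ᵀ.
Determinant 1635·51483 − 9043² = 2398856.
m = (5744·51483 − 9043·33220)/2398856 = -1172527/599714; b = (1635·33220 − 9043·5744)/2398856 = 592927/599714.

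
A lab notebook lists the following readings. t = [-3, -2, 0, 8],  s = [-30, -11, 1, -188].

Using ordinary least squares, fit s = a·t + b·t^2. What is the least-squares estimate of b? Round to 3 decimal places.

b = -3.007

Entries of MᵀM: Σt·t = 77, Σt·t^2 = 477, Σt^2·t^2 = 4193.
Right-hand side: Σt·s = -1392, Σt^2·s = -12346.
MᵀM·[a, b]ᵀ = Mᵀs becomes [[77, 477]; [477, 4193]]·[a, b]ᵀ = [-1392, -12346]ᵀ.
Eliminating b: 4193·(row 1) − 477·(row 2) gives 95332·a = 4193·(-1392) − 477·(-12346) = 52386, so a = 26193/47666.
Then b = ((-12346) − 477·(26193/47666))/4193 = -143329/47666.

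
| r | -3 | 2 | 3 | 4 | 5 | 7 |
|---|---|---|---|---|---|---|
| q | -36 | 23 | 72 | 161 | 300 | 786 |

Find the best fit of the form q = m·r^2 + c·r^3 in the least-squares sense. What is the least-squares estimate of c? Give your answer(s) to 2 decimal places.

c = 2.01

The normal system AᵀA·[m, c]ᵀ = Aᵀq is [[3460, 20988]; [20988, 138892]]·[m, c]ᵀ = [49006, 320502]ᵀ.
Eliminating c: 138892·(row 1) − 20988·(row 2) gives 40070176·m = 138892·49006 − 20988·320502 = 79845376, so m = 2495168/1252193.
Then c = (320502 − 20988·(2495168/1252193))/138892 = 5024937/2504386.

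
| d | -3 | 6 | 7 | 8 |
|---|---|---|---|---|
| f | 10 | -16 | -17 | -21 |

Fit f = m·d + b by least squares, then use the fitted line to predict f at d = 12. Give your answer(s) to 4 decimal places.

f̂ = -31.9416

Sums needed: Σd·d = 158, Σd = 18, Σ1 = 4.
Right-hand side: Σd·f = -413, Σf = -44.
XᵀX·[m, b]ᵀ = Xᵀf becomes [[158, 18]; [18, 4]]·[m, b]ᵀ = [-413, -44]ᵀ.
Eliminating b: 4·(row 1) − 18·(row 2) gives 308·m = 4·(-413) − 18·(-44) = -860, so m = -215/77.
Then b = ((-44) − 18·(-215/77))/4 = 241/154.
At d = 12: f̂ = (-215/77)·(12) + (241/154)·(1) = -4919/154.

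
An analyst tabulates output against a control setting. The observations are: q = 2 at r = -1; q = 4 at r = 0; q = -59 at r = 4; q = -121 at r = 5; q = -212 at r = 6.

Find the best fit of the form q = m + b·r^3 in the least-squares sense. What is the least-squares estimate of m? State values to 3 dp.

m = 3.052

Sums needed: Σ1 = 5, Σr^3 = 404, Σr^3·r^3 = 66378.
For Aᵀq: Σq = -386, Σr^3·q = -64695.
det = 5·66378 − 404² = 168674.
m = ((-386)·66378 − 404·(-64695))/168674 = 257436/84337; b = (5·(-64695) − 404·(-386))/168674 = -167531/168674.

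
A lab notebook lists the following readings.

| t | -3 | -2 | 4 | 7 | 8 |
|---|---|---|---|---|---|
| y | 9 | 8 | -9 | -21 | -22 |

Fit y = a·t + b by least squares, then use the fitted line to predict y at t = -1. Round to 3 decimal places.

Compute the Gram sums: Σt·t = 142, Σt = 14, Σ1 = 5.
For Aᵀy: Σt·y = -402, Σy = -35.
Normal equations: [[142, 14]; [14, 5]]·[a, b]ᵀ = [-402, -35]ᵀ.
Determinant 142·5 − 14² = 514.
a = ((-402)·5 − 14·(-35))/514 = -760/257; b = (142·(-35) − 14·(-402))/514 = 329/257.
At t = -1: ŷ = (-760/257)·(-1) + (329/257)·(1) = 1089/257.

ŷ = 4.237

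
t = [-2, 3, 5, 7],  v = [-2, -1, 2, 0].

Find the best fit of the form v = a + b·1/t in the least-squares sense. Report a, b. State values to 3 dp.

Compute the Gram sums: Σ1 = 4, Σ1/t = 37/210, Σ1/t·1/t = 18589/44100.
Right-hand side: Σv = -1, Σ1/t·v = 16/15.
MᵀM·[a, b]ᵀ = Mᵀv becomes [[4, 37/210]; [37/210, 18589/44100]]·[a, b]ᵀ = [-1, 16/15]ᵀ.
Eliminating b: (18589/44100)·(row 1) − (37/210)·(row 2) gives (24329/14700)·a = (18589/44100)·(-1) − (37/210)·(16/15) = -8959/14700, so a = -8959/24329.
Then b = ((16/15) − (37/210)·(-8959/24329))/(18589/44100) = 65310/24329.

a = -0.368, b = 2.684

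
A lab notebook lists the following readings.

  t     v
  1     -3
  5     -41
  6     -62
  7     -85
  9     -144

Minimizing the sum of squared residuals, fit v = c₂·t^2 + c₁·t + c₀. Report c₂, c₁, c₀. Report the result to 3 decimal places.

c₂ = -1.991, c₁ = 2.255, c₀ = -3.194

With design matrix A, AᵀA = [[10884, 1414, 192]; [1414, 192, 28]; [192, 28, 5]] and Aᵀv = [-19089, -2471, -335]ᵀ.
Inverting the 3×3 Gram matrix, [c₂, c₁, c₀]ᵀ = [-3985/2002, 645/286, -3197/1001]ᵀ.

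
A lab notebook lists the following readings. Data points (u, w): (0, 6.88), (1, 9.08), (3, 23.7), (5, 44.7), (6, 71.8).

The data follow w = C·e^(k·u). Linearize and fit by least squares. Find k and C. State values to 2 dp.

k = 0.39, C = 6.65

Linearized form: ln w = k·u + ln C. From the 5 transformed points,
AᵀA = [[71.0000, 15.0000]; [15.0000, 5]], rhs = [56.3457, 15.3740]ᵀ  (here Σu = 15.0000, Σ(u)² = 71.0000, Σln w = 15.3740, Σu·ln w = 56.3457).
Solving (det = 130.0000): k = 0.39322, ln C = 1.89516, so C = exp(1.89516) = 6.65361.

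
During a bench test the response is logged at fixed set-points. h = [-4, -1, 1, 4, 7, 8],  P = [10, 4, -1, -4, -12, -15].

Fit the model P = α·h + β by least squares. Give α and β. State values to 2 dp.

α = -2.01, β = 2.02

Setting ∂/∂α … = 0 gives: 147·α + 15·β = -265;  15·α + 6·β = -18.
Eliminating β: 6·(row 1) − 15·(row 2) gives 657·α = 6·(-265) − 15·(-18) = -1320, so α = -440/219.
Then β = ((-18) − 15·(-440/219))/6 = 443/219.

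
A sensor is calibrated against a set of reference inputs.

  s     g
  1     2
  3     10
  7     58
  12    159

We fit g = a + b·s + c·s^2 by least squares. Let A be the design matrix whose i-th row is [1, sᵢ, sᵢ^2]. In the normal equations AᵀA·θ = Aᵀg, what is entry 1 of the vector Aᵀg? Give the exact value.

Entry 1 ↔ basis 1, so (Aᵀg)_{1} = Σᵢ gᵢ = (1)·(2) + (1)·(10) + (1)·(58) + (1)·(159) = 229.

229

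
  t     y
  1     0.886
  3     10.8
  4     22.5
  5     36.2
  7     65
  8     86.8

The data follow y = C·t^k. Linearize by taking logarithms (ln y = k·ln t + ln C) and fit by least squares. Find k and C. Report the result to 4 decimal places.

k = 2.2154, C = 0.9371

Linearized form: ln y = k·ln t + ln C. From the 6 transformed points,
AᵀA = [[13.8297, 8.1197]; [8.1197, 6]], rhs = [30.1116, 17.5991]ᵀ  (here Σln t = 8.1197, Σ(ln t)² = 13.8297, Σln y = 17.5991, Σln t·ln y = 30.1116).
Δ = 13.8297·6 − (8.1197)² = 17.0487; k = (30.1116·6 − 8.1197·17.5991)/17.0487 = 2.21545, ln C = (13.8297·17.5991 − 8.1197·30.1116)/17.0487 = -0.06495, so C = exp(-0.06495) = 0.93712.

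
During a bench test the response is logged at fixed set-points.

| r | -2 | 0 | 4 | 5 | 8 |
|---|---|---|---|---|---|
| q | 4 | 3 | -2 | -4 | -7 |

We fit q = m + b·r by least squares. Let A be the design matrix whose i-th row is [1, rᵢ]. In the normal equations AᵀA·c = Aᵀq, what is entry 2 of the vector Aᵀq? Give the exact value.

Entry 2 ↔ basis r, so (Aᵀq)_{2} = Σᵢ (r)·qᵢ = (-2)·(4) + (0)·(3) + (4)·(-2) + (5)·(-4) + (8)·(-7) = -92.

-92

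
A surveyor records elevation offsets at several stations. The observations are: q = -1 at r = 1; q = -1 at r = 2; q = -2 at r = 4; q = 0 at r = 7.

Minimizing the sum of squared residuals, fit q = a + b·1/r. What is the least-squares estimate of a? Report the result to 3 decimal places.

a = -0.884

The normal equations are: 4·a + (53/28)·b = -4;  (53/28)·a + (1045/784)·b = -2.
det = 4·(1045/784) − (53/28)² = 1371/784.
a = ((-4)·(1045/784) − (53/28)·(-2))/(1371/784) = -404/457; b = (4·(-2) − (53/28)·(-4))/(1371/784) = -112/457.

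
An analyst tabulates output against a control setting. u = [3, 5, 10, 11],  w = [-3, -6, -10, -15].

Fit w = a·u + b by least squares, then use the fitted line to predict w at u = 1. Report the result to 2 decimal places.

ŵ = -0.47

Setting ∂/∂a … = 0 gives: 255·a + 29·b = -304;  29·a + 4·b = -34.
Eliminating b: 4·(row 1) − 29·(row 2) gives 179·a = 4·(-304) − 29·(-34) = -230, so a = -230/179.
Then b = ((-34) − 29·(-230/179))/4 = 146/179.
At u = 1: ŵ = (-230/179)·(1) + (146/179)·(1) = -84/179.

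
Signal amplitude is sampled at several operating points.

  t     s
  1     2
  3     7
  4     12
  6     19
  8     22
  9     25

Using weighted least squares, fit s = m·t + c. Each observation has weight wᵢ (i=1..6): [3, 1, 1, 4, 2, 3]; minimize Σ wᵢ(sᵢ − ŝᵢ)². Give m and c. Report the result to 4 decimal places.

m = 2.9121, c = -0.3025

Entries of XᵀWX: Σwᵢ·t·t = 543, Σwᵢ·t = 77, Σwᵢ·1 = 14.
For XᵀWs: Σwᵢ·t·s = 1558, Σwᵢ·s = 220.
Normal equations: [[543, 77]; [77, 14]]·[m, c]ᵀ = [1558, 220]ᵀ.
det = 543·14 − 77² = 1673.
m = (1558·14 − 77·220)/1673 = 696/239; c = (543·220 − 77·1558)/1673 = -506/1673.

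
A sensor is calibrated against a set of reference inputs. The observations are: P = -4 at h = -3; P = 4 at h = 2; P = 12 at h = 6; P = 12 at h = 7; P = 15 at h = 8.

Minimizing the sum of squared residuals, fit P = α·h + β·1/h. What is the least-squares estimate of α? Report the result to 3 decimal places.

Normal-equation sums: Σh·h = 162, Σh·1/h = 5, Σ1/h·1/h = 11993/28224.
Right-hand side: Σh·P = 296, Σ1/h·P = 1499/168.
XᵀX·[α, β]ᵀ = XᵀP becomes [[162, 5]; [5, 11993/28224]]·[α, β]ᵀ = [296, 1499/168]ᵀ.
Δ = 162·(11993/28224) − 5² = 68737/1568.
α = (296·(11993/28224) − 5·(1499/168))/(68737/1568) = 1145384/618633; β = (162·(1499/168) − 5·296)/(68737/1568) = -54152/68737.

α = 1.851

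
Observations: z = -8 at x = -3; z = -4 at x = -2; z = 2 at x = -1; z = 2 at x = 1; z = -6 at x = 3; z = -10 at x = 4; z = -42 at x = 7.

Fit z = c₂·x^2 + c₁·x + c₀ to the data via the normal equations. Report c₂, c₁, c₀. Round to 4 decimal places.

c₂ = -0.9895, c₁ = 0.5999, c₀ = 2.3813

Forming AᵀA = [[2837, 399, 89]; [399, 89, 9]; [89, 9, 7]] and Aᵀz = [-2356, -320, -66]ᵀ gives AᵀA·[c₂, c₁, c₀]ᵀ = Aᵀz.
Row-reducing yields c₂ = -88433/89369, c₁ = 53611/89369, c₀ = 212812/89369.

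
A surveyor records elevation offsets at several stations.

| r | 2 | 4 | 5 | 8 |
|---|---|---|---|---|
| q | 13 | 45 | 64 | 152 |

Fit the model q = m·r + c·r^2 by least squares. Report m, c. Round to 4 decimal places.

m = 2.8613, c = 2.0171

Sums needed: Σr·r = 109, Σr·r^2 = 709, Σr^2·r^2 = 4993.
For Xᵀq: Σr·q = 1742, Σr^2·q = 12100.
XᵀX·[m, c]ᵀ = Xᵀq becomes [[109, 709]; [709, 4993]]·[m, c]ᵀ = [1742, 12100]ᵀ.
Δ = 109·4993 − 709² = 41556.
m = (1742·4993 − 709·12100)/41556 = 59453/20778; c = (109·12100 − 709·1742)/41556 = 41911/20778.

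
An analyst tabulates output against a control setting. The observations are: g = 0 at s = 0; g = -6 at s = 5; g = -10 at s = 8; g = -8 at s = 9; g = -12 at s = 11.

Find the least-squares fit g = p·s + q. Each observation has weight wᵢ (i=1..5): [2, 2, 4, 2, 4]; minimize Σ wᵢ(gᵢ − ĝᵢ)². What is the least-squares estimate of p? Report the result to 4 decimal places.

Setting ∂/∂p … = 0 gives: 952·p + 104·q = -1052;  104·p + 14·q = -116.
(Σwᵢ·s·s = 952, Σwᵢ·s = 104, Σwᵢ·1 = 14, Σwᵢ·s·g = -1052, Σwᵢ·g = -116.)
Determinant 952·14 − 104² = 2512.
p = ((-1052)·14 − 104·(-116))/2512 = -333/314; q = (952·(-116) − 104·(-1052))/2512 = -64/157.

p = -1.0605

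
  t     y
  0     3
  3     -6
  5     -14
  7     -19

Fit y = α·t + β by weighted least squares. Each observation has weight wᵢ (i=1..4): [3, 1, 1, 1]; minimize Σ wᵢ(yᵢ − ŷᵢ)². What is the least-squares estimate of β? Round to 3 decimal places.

β = 3.022

Setting ∂/∂α … = 0 gives: 83·α + 15·β = -221;  15·α + 6·β = -30.
Δ = 83·6 − 15² = 273.
α = ((-221)·6 − 15·(-30))/273 = -292/91; β = (83·(-30) − 15·(-221))/273 = 275/91.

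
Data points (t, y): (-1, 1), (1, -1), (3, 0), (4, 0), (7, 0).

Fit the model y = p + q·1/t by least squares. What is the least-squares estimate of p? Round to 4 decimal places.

p = 0.1391

The normal system XᵀX·[p, q]ᵀ = Xᵀy is [[5, 61/84]; [61/84, 15481/7056]]·[p, q]ᵀ = [0, -2]ᵀ.
Δ = 5·(15481/7056) − (61/84)² = 18421/1764.
p = (0·(15481/7056) − (61/84)·(-2))/(18421/1764) = 2562/18421; q = (5·(-2) − (61/84)·0)/(18421/1764) = -17640/18421.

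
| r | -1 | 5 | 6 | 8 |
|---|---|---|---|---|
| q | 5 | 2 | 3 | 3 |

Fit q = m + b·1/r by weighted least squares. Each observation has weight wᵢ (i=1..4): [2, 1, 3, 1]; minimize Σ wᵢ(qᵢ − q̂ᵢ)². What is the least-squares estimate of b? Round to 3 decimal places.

b = -1.904

Setting ∂/∂m … = 0 gives: 7·m + (-47/40)·b = 24;  (-47/40)·m + (10267/4800)·b = -309/40.
Eliminating b: (10267/4800)·(row 1) − (-47/40)·(row 2) gives (32621/2400)·m = (10267/4800)·24 − (-47/40)·(-309/40) = 67613/1600, so m = 202839/65242.
Then b = ((-309/40) − (-47/40)·(202839/65242))/(10267/4800) = -62100/32621.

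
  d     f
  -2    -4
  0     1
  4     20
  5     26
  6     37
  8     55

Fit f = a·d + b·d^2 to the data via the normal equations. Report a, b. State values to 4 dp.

a = 2.9976, b = 0.4899

MᵀM·[a, b]ᵀ = Mᵀf reads: 145·a + 909·b = 880;  909·a + 6289·b = 5806.
Determinant 145·6289 − 909² = 85624.
a = (880·6289 − 909·5806)/85624 = 128333/42812; b = (145·5806 − 909·880)/85624 = 20975/42812.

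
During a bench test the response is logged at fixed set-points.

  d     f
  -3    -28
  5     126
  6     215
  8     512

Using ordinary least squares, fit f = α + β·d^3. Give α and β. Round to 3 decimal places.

The normal equations are: 4·α + 826·β = 825;  826·α + 325154·β = 325090.
Δ = 4·325154 − 826² = 618340.
α = (825·325154 − 826·325090)/618340 = -27229/61834; β = (4·325090 − 826·825)/618340 = 61891/61834.

α = -0.440, β = 1.001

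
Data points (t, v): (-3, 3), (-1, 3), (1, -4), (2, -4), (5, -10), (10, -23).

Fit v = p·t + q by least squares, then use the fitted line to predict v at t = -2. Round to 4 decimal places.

v̂ = 3.1429

The normal equations are: 140·p + 14·q = -304;  14·p + 6·q = -35.
(Σt·t = 140, Σt = 14, Σ1 = 6, Σt·v = -304, Σv = -35.)
det = 140·6 − 14² = 644.
p = ((-304)·6 − 14·(-35))/644 = -29/14; q = (140·(-35) − 14·(-304))/644 = -1.
At t = -2: v̂ = (-29/14)·(-2) + (-1)·(1) = 22/7.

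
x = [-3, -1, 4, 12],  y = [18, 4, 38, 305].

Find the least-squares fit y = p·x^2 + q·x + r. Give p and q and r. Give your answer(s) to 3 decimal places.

MᵀM·[p, q, r]ᵀ = Mᵀy reads: 21074·p + 1764·q + 170·r = 44694;  1764·p + 170·q + 12·r = 3754;  170·p + 12·q + 4·r = 365.
(Σx^2·x^2 = 21074, Σx^2·x = 1764, Σx^2 = 170, Σx·x = 170, Σx = 12, Σ1 = 4, Σx^2·y = 44694, Σx·y = 3754, Σy = 365.)
Inverting the 3×3 Gram matrix, [p, q, r]ᵀ = [115187/56650, 2099/2575, 135331/56650]ᵀ.

p = 2.033, q = 0.815, r = 2.389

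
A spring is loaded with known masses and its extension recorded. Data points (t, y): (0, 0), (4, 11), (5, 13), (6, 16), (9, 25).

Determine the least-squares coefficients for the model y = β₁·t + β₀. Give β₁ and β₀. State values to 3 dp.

β₁ = 2.757, β₀ = -0.234

The normal system XᵀX·[β₁, β₀]ᵀ = Xᵀy is [[158, 24]; [24, 5]]·[β₁, β₀]ᵀ = [430, 65]ᵀ.
det = 158·5 − 24² = 214.
β₁ = (430·5 − 24·65)/214 = 295/107; β₀ = (158·65 − 24·430)/214 = -25/107.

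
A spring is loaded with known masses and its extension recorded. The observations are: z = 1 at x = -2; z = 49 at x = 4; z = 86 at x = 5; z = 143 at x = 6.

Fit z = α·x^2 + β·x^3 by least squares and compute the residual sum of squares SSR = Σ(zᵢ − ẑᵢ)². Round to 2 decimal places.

SSR = 2.25

Sums needed: Σx^2·x^2 = 2193, Σx^2·x^3 = 11893, Σx^3·x^3 = 66441.
For Aᵀz: Σx^2·z = 8086, Σx^3·z = 44766.
So AᵀA·[α, β]ᵀ = Aᵀz: [[2193, 11893]; [11893, 66441]]·[α, β]ᵀ = [8086, 44766]ᵀ.
Eliminating β: 66441·(row 1) − 11893·(row 2) gives 4261664·α = 66441·8086 − 11893·44766 = 4839888, so α = 302493/266354.
Then β = (44766 − 11893·(302493/266354))/66441 = 125315/266354.
Residuals: 29451/133177, 95649/133177, -160128/133177, 5947/12107; SSR = 299875/133177.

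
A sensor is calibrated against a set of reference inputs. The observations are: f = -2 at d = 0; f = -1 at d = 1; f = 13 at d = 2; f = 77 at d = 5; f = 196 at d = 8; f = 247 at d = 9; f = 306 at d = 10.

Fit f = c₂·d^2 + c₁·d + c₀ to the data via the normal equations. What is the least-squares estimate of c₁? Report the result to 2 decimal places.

Normal-equation sums: Σd^2·d^2 = 21299, Σd^2·d = 2375, Σd^2 = 275, Σd·d = 275, Σd = 35, Σ1 = 7.
Right-hand side: Σd^2·f = 65127, Σd·f = 7261, Σf = 836.
Solving the 3×3 system (Gaussian elimination) gives c₂ = 607/204, c₁ = 5381/5100, c₀ = -233/85.

c₁ = 1.06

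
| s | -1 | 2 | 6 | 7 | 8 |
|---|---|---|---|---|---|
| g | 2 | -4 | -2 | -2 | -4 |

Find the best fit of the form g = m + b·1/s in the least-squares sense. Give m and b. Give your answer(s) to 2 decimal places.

m = -2.05, b = -4.00

Sums needed: Σ1 = 5, Σ1/s = -11/168, Σ1/s·1/s = 37081/28224.
Moment sums: Σg = -10, Σ1/s·g = -215/42.
Normal equations: [[5, -11/168]; [-11/168, 37081/28224]]·[m, b]ᵀ = [-10, -215/42]ᵀ.
det = 5·(37081/28224) − (-11/168)² = 46321/7056.
m = ((-10)·(37081/28224) − (-11/168)·(-215/42))/(46321/7056) = -17285/8422; b = (5·(-215/42) − (-11/168)·(-10))/(46321/7056) = -185220/46321.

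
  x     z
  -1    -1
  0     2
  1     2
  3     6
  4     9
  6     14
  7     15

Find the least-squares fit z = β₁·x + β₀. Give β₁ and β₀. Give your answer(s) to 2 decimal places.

β₁ = 2.04, β₀ = 0.90

With design matrix M, MᵀM = [[112, 20]; [20, 7]] and Mᵀz = [246, 47]ᵀ.
Δ = 112·7 − 20² = 384.
β₁ = (246·7 − 20·47)/384 = 391/192; β₀ = (112·47 − 20·246)/384 = 43/48.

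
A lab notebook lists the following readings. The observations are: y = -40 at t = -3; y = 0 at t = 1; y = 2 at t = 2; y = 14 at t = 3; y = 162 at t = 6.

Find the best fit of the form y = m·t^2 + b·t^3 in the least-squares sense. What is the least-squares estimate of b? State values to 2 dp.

b = 0.99

The normal system XᵀX·[m, b]ᵀ = Xᵀy is [[1475, 7809]; [7809, 48179]]·[m, b]ᵀ = [5606, 36466]ᵀ.
det = 1475·48179 − 7809² = 10083544.
m = (5606·48179 − 7809·36466)/10083544 = -1833940/1260443; b = (1475·36466 − 7809·5606)/10083544 = 1251262/1260443.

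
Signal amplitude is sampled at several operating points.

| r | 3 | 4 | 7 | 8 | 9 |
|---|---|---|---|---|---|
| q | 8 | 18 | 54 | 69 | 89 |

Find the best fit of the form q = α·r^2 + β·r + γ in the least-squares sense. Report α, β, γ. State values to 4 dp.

α = 0.9797, β = 1.5166, γ = -4.7131

Forming XᵀX = [[13395, 1675, 219]; [1675, 219, 31]; [219, 31, 5]] and Xᵀq = [14631, 1827, 238]ᵀ gives XᵀX·[α, β, γ]ᵀ = Xᵀq.
Solving the 3×3 system (Gaussian elimination) gives α = 1591/1624, β = 2463/1624, γ = -3827/812.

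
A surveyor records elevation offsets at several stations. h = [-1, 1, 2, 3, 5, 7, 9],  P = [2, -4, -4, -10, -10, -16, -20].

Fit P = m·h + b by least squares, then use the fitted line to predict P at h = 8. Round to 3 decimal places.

P̂ = -17.946

MᵀM·[m, b]ᵀ = MᵀP reads: 170·m + 26·b = -386;  26·m + 7·b = -62.
(Σh·h = 170, Σh = 26, Σ1 = 7, Σh·P = -386, ΣP = -62.)
Eliminating b: 7·(row 1) − 26·(row 2) gives 514·m = 7·(-386) − 26·(-62) = -1090, so m = -545/257.
Then b = ((-62) − 26·(-545/257))/7 = -252/257.
At h = 8: P̂ = (-545/257)·(8) + (-252/257)·(1) = -4612/257.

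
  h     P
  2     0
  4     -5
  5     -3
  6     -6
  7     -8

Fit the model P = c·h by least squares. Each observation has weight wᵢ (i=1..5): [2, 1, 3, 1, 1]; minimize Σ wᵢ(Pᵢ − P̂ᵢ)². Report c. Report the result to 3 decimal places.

c = -0.853

The normal equations are: 184·c = -157.
c = (-157)/184 = -0.853261.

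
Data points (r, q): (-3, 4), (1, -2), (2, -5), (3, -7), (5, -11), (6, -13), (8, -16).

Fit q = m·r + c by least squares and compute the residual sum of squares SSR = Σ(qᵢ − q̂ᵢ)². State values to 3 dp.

SSR = 1.862

Forming AᵀA = [[148, 22]; [22, 7]] and Aᵀq = [-306, -50]ᵀ gives AᵀA·[m, c]ᵀ = Aᵀq.
det = 148·7 − 22² = 552.
m = ((-306)·7 − 22·(-50))/552 = -521/276; c = (148·(-50) − 22·(-306))/552 = -167/138.
Residuals: -125/276, 101/92, -1/69, -35/276, -97/276, -32/69, 43/138; SSR = 257/138.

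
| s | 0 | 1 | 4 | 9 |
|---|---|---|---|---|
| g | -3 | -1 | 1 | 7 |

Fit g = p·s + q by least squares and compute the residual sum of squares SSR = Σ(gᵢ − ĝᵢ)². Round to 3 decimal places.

SSR = 0.816

Setting ∂/∂p … = 0 gives: 98·p + 14·q = 66;  14·p + 4·q = 4.
(Σs·s = 98, Σs = 14, Σ1 = 4, Σs·g = 66, Σg = 4.)
det = 98·4 − 14² = 196.
p = (66·4 − 14·4)/196 = 52/49; q = (98·4 − 14·66)/196 = -19/7.
Residuals: -2/7, 32/49, -26/49, 8/49; SSR = 40/49.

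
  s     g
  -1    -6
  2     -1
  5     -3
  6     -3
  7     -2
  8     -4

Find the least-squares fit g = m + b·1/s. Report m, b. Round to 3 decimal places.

m = -3.234, b = 2.991

Forming XᵀX = [[6, 113/840]; [113/840, 955249/705600]] and Xᵀg = [-19, 253/70]ᵀ gives XᵀX·[m, b]ᵀ = Xᵀg.
Eliminating b: (955249/705600)·(row 1) − (113/840)·(row 2) gives (228749/28224)·m = (955249/705600)·(-19) − (113/840)·(253/70) = -18492799/705600, so m = -18492799/5718725.
Then b = ((253/70) − (113/840)·(-18492799/5718725))/(955249/705600) = 3420984/1143745.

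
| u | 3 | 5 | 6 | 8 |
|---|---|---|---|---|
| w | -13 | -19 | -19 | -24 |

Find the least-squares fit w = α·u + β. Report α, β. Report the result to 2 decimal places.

The normal system XᵀX·[α, β]ᵀ = Xᵀw is [[134, 22]; [22, 4]]·[α, β]ᵀ = [-440, -75]ᵀ.
det = 134·4 − 22² = 52.
α = ((-440)·4 − 22·(-75))/52 = -55/26; β = (134·(-75) − 22·(-440))/52 = -185/26.

α = -2.12, β = -7.12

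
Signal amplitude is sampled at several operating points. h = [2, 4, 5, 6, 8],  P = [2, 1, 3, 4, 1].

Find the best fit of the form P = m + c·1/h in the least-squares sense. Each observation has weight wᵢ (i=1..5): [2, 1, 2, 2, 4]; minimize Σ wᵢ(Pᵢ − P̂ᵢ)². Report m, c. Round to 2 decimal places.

m = 1.99, c = 0.45

With design matrix X, XᵀWX = [[11, 149/60]; [149/60, 1369/1800]] and XᵀWP = [23, 317/60]ᵀ.
Eliminating c: (1369/1800)·(row 1) − (149/60)·(row 2) gives (2639/1200)·m = (1369/1800)·23 − (149/60)·(317/60) = 1749/400, so m = 5247/2639.
Then c = ((317/60) − (149/60)·(5247/2639))/(1369/1800) = 1200/2639.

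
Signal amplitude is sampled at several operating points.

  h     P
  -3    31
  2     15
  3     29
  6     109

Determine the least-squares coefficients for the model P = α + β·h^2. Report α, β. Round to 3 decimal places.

α = 3.485, β = 2.932

With design matrix A, AᵀA = [[4, 58]; [58, 1474]] and AᵀP = [184, 4524]ᵀ.
Eliminating β: 1474·(row 1) − 58·(row 2) gives 2532·α = 1474·184 − 58·4524 = 8824, so α = 2206/633.
Then β = (4524 − 58·(2206/633))/1474 = 1856/633.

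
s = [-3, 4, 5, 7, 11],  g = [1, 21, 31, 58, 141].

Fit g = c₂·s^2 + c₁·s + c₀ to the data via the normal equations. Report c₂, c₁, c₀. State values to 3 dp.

The normal system MᵀM·[c₂, c₁, c₀]ᵀ = Mᵀg is [[18004, 1836, 220]; [1836, 220, 24]; [220, 24, 5]]·[c₂, c₁, c₀]ᵀ = [21023, 2193, 252]ᵀ.
Solving the 3×3 system (Gaussian elimination) gives c₂ = 171335/164972, c₁ = 136413/82486, c₀ = -133429/41243.

c₂ = 1.039, c₁ = 1.654, c₀ = -3.235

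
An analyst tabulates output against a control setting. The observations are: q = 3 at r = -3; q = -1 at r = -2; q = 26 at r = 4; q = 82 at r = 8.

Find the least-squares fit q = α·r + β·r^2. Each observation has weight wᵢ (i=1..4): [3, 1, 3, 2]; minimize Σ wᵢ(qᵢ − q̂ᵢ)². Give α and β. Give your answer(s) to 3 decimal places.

α = 2.223, β = 1.010

Compute the Gram sums: Σwᵢ·r·r = 207, Σwᵢ·r·r^2 = 1127, Σwᵢ·r^2·r^2 = 9219.
Right-hand side: Σwᵢ·r·q = 1599, Σwᵢ·r^2·q = 11821.
AᵀWA·[α, β]ᵀ = AᵀWq becomes [[207, 1127]; [1127, 9219]]·[α, β]ᵀ = [1599, 11821]ᵀ.
Determinant 207·9219 − 1127² = 638204.
α = (1599·9219 − 1127·11821)/638204 = 101351/45586; β = (207·11821 − 1127·1599)/638204 = 14019/13874.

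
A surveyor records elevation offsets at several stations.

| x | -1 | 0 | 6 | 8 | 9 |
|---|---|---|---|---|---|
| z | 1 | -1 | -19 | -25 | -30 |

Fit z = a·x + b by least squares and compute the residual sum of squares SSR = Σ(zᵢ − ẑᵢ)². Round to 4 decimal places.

SSR = 3.0305

With design matrix M, MᵀM = [[182, 22]; [22, 5]] and Mᵀz = [-585, -74]ᵀ.
Eliminating b: 5·(row 1) − 22·(row 2) gives 426·a = 5·(-585) − 22·(-74) = -1297, so a = -1297/426.
Then b = ((-74) − 22·(-1297/426))/5 = -299/213.
Residuals: -91/142, 86/213, 143/213, 54/71, -509/426; SSR = 1291/426.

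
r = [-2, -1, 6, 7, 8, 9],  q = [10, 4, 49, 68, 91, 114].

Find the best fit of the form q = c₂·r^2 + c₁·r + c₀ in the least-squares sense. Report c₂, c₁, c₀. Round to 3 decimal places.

Compute the Gram sums: Σr^2·r^2 = 14371, Σr^2·r = 1791, Σr^2 = 235, Σr·r = 235, Σr = 27, Σ1 = 6.
Right-hand side: Σr^2·q = 20198, Σr·q = 2500, Σq = 336.
Inverting the 3×3 Gram matrix, [c₂, c₁, c₀]ᵀ = [44469/29048, -34525/29048, 10087/7262]ᵀ.

c₂ = 1.531, c₁ = -1.189, c₀ = 1.389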